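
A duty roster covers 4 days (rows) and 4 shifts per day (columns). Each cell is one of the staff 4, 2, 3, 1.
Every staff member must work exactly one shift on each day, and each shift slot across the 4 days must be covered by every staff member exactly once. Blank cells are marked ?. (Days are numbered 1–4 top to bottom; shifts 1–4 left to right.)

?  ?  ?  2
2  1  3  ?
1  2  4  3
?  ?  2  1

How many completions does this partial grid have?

2

Day 1, shift 1: eliminating its day and shift leaves {4, 3}.
Day 1, shift 2: eliminating its day and shift leaves {4, 3}.
Day 1, shift 3: eliminating its day and shift leaves {1}.
Day 2, shift 4: eliminating its day and shift leaves {4}.
Day 4, shift 1: eliminating its day and shift leaves {4, 3}.
Day 4, shift 2: eliminating its day and shift leaves {4, 3}.
Enumerating the assignments across these blanks that avoid any day or shift repeat gives 2 completions.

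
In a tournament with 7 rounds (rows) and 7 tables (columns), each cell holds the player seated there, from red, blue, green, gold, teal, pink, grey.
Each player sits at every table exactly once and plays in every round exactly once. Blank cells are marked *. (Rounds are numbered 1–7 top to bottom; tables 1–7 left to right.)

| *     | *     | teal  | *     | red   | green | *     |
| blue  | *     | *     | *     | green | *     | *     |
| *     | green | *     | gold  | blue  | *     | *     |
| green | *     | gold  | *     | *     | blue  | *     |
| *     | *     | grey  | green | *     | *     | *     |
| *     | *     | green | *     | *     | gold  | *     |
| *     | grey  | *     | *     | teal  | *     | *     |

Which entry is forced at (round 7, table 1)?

gold

Round 7, table 1 is narrowed to {red, gold, pink}.
If it were red, then round 7, table 4 would be left with no valid symbol.
If it were pink, then round 7, table 4 would be left with no valid symbol.
So round 7, table 1 must be gold.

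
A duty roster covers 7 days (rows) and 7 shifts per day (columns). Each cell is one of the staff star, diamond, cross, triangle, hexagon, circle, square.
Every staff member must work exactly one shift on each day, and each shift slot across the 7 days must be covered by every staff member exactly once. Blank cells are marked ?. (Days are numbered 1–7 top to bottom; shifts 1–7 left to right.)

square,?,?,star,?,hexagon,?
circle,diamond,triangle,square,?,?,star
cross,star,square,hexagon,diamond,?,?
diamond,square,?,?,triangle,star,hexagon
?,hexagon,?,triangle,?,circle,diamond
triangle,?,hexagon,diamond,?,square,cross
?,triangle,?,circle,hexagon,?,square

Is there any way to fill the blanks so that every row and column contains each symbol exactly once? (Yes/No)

Day 2, shift 5: day 2 has {star, diamond, triangle, circle, square} and shift 5 has {diamond, triangle, hexagon}, so it must be cross.
Now day 2, shift 6: day 2 together with shift 6 already contain {star, diamond, cross, triangle, hexagon, circle, square} — every symbol — so nothing can go there. The grid has no valid completion.

No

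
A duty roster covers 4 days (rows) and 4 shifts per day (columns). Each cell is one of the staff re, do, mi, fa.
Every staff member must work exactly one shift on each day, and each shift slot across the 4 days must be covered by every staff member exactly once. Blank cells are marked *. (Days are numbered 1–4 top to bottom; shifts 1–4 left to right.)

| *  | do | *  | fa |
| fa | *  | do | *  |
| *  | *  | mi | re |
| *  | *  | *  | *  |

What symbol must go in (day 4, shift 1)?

re

Day 1, shift 3: day 1 has {do, fa} and shift 3 has {do, mi}, leaving only re.
Day 1, shift 1: day 1 has {re, do, fa} and shift 1 has {fa}, leaving only mi.
Day 2, shift 4: day 2 has {do, fa} and shift 4 has {re, fa}, leaving only mi.
Day 2, shift 2: day 2 has {do, mi, fa} and shift 2 has {do}, leaving only re.
Day 3, shift 1: day 3 has {re, mi} and shift 1 has {mi, fa}, leaving only do.
Day 4 already has {} and shift 1 already has {do, mi, fa}, so day 4, shift 1 must be re.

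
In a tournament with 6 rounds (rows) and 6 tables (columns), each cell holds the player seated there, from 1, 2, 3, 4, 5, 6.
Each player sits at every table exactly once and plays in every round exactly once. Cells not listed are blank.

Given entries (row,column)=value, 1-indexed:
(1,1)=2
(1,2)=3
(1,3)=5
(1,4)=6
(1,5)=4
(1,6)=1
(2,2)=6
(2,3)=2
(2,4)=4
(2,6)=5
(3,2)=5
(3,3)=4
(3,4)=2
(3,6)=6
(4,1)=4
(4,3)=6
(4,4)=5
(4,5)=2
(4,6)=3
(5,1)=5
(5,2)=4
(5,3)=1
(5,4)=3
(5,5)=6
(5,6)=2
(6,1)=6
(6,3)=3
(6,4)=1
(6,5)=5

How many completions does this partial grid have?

Round 2, table 1: eliminating its round and table leaves {1, 3}.
Round 2, table 5: eliminating its round and table leaves {1, 3}.
Round 3, table 1: eliminating its round and table leaves {1, 3}.
Round 3, table 5: eliminating its round and table leaves {1, 3}.
Round 4, table 2: eliminating its round and table leaves {1}.
Round 6, table 2: eliminating its round and table leaves {2}.
Round 6, table 6: eliminating its round and table leaves {4}.
Enumerating the assignments across these blanks that avoid any round or table repeat gives 2 completions.

2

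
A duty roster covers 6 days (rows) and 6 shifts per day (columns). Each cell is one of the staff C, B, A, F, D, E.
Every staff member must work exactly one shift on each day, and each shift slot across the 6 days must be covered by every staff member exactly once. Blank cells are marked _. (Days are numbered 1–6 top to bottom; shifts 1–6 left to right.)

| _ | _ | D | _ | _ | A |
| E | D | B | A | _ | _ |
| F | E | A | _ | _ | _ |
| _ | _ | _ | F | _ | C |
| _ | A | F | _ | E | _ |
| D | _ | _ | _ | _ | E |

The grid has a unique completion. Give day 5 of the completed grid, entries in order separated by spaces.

Day 2, shift 6: day 2 has {B, A, D, E} and shift 6 has {C, A, E}, leaving only F.
Day 2, shift 5: day 2 has {B, A, F, D, E} and shift 5 has {E}, leaving only C.
Day 4, shift 2: day 4 has {C, F} and shift 2 has {A, D, E}, leaving only B.
Day 4, shift 1: day 4 has {C, B, F} and shift 1 has {F, D, E}, leaving only A.
Day 4, shift 3: day 4 has {C, B, A, F} and shift 3 has {B, A, F, D}, leaving only E.
Day 4, shift 5: day 4 has {C, B, A, F, E} and shift 5 has {C, E}, leaving only D.
Day 3, shift 5: day 3 has {A, F, E} and shift 5 has {C, D, E}, leaving only B.
Day 1, shift 5: day 1 has {A, D} and shift 5 has {C, B, D, E}, leaving only F.
Day 1, shift 2: day 1 has {A, F, D} and shift 2 has {B, A, D, E}, leaving only C.
Day 1, shift 1: day 1 has {C, A, F, D} and shift 1 has {A, F, D, E}, leaving only B.
Day 5, shift 1: day 5 has {A, F, E} and shift 1 has {B, A, F, D, E}, leaving only C.
Day 1, shift 4: day 1 has {C, B, A, F, D} and shift 4 has {A, F}, leaving only E.
Day 3, shift 6: day 3 has {B, A, F, E} and shift 6 has {C, A, F, E}, leaving only D.
Day 5, shift 6: day 5 has {C, A, F, E} and shift 6 has {C, A, F, D, E}, leaving only B.
Day 5, shift 4: day 5 has {C, B, A, F, E} and shift 4 has {A, F, E}, leaving only D.
So day 5 reads: C A F D E B.

C A F D E B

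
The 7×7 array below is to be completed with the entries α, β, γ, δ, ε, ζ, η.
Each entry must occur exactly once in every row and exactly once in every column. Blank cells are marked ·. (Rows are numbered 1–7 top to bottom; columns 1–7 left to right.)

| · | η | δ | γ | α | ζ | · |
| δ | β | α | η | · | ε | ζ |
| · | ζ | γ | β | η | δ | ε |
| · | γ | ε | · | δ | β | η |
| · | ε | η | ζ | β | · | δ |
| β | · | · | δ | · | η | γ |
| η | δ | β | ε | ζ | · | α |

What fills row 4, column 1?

Row 1, column 1: row 1 has {α, γ, δ, ζ, η} and column 1 has {β, δ, η}, leaving only ε.
Row 1, column 7: row 1 has {α, γ, δ, ε, ζ, η} and column 7 has {α, γ, δ, ε, ζ, η}, leaving only β.
Row 2, column 5: row 2 has {α, β, δ, ε, ζ, η} and column 5 has {α, β, δ, ζ, η}, leaving only γ.
Row 3, column 1: row 3 has {β, γ, δ, ε, ζ, η} and column 1 has {β, δ, ε, η}, leaving only α.
Row 4 already has {β, γ, δ, ε, η} and column 1 already has {α, β, δ, ε, η}, so row 4, column 1 must be ζ.

ζ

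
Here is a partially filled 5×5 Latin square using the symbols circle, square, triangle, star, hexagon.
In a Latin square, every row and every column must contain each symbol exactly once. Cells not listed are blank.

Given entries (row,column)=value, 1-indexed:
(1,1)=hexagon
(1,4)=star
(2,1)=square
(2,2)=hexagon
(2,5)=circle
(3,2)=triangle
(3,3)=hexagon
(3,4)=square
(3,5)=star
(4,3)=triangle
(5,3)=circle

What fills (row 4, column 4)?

circle

Row 1, column 3: row 1 has {star, hexagon} and column 3 has {circle, triangle, hexagon}, leaving only square.
Row 1, column 2: row 1 has {square, star, hexagon} and column 2 has {triangle, hexagon}, leaving only circle.
Row 1, column 5: row 1 has {circle, square, star, hexagon} and column 5 has {circle, star}, leaving only triangle.
Row 2, column 3: row 2 has {circle, square, hexagon} and column 3 has {circle, square, triangle, hexagon}, leaving only star.
Row 2, column 4: row 2 has {circle, square, star, hexagon} and column 4 has {square, star}, leaving only triangle.
Row 3, column 1: row 3 has {square, triangle, star, hexagon} and column 1 has {square, hexagon}, leaving only circle.
Row 4, column 1: row 4 has {triangle} and column 1 has {circle, square, hexagon}, leaving only star.
Row 4, column 2: row 4 has {triangle, star} and column 2 has {circle, triangle, hexagon}, leaving only square.
Row 4, column 5: row 4 has {square, triangle, star} and column 5 has {circle, triangle, star}, leaving only hexagon.
Row 4 already has {square, triangle, star, hexagon} and column 4 already has {square, triangle, star}, so row 4, column 4 must be circle.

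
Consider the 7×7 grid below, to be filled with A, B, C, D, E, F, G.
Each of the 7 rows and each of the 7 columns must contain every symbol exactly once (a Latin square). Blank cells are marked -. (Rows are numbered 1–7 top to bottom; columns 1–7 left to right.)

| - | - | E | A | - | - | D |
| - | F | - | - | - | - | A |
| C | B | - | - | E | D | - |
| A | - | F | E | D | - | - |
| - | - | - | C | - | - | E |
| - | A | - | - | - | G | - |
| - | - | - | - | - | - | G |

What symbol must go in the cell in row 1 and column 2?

C

Row 3, column 7: row 3 has {B, C, D, E} and column 7 has {A, D, E, G}, leaving only F.
Row 3, column 4: row 3 has {B, C, D, E, F} and column 4 has {A, C, E}, leaving only G.
Row 3, column 3: row 3 has {B, C, D, E, F, G} and column 3 has {E, F}, leaving only A.
Row 1, column 2 is narrowed to {C, G}.
If it were G, then row 4, column 7 would be left with no valid symbol.
So row 1, column 2 must be C.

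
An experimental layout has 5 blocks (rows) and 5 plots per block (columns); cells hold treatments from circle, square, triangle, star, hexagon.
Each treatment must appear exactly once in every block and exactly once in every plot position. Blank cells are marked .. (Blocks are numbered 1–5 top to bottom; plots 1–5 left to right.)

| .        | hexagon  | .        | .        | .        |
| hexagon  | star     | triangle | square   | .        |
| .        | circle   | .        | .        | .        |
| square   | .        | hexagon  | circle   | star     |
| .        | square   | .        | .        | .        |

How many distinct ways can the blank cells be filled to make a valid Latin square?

Block 1, plot 1: eliminating its block and plot leaves {circle, triangle, star}.
Block 1, plot 3: eliminating its block and plot leaves {circle, square, star}.
Block 1, plot 4: eliminating its block and plot leaves {triangle, star}.
Block 1, plot 5: eliminating its block and plot leaves {circle, square, triangle}.
Block 2, plot 5: eliminating its block and plot leaves {circle}.
Block 3, plot 1: eliminating its block and plot leaves {triangle, star}.
Block 3, plot 3: eliminating its block and plot leaves {square, star}.
Block 3, plot 4: eliminating its block and plot leaves {triangle, star, hexagon}.
Block 3, plot 5: eliminating its block and plot leaves {square, triangle, hexagon}.
Block 4, plot 2: eliminating its block and plot leaves {triangle}.
Block 5, plot 1: eliminating its block and plot leaves {circle, triangle, star}.
Block 5, plot 3: eliminating its block and plot leaves {circle, star}.
Block 5, plot 4: eliminating its block and plot leaves {triangle, star, hexagon}.
Block 5, plot 5: eliminating its block and plot leaves {circle, triangle, hexagon}.
Enumerating the assignments across these blanks that avoid any block or plot repeat gives 6 completions.

6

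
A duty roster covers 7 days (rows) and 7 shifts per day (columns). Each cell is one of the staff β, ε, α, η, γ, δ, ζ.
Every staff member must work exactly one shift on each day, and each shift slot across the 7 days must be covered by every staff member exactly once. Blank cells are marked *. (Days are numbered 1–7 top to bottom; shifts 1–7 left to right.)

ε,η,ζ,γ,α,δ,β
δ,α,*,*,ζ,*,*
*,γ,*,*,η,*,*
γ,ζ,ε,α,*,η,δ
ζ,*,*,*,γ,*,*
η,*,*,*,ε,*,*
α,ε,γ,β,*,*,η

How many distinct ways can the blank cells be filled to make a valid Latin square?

7

Day 2, shift 3: eliminating its day and shift leaves {β, η}.
Day 2, shift 4: eliminating its day and shift leaves {ε, η}.
Day 2, shift 6: eliminating its day and shift leaves {β, ε, γ}.
Day 2, shift 7: eliminating its day and shift leaves {ε, γ}.
Day 3, shift 1: eliminating its day and shift leaves {β}.
Day 3, shift 3: eliminating its day and shift leaves {β, α, δ}.
Day 3, shift 4: eliminating its day and shift leaves {ε, δ, ζ}.
Day 3, shift 6: eliminating its day and shift leaves {β, ε, α, ζ}.
Day 3, shift 7: eliminating its day and shift leaves {ε, α, ζ}.
Day 4, shift 5: eliminating its day and shift leaves {β}.
Day 5, shift 2: eliminating its day and shift leaves {β, δ}.
Day 5, shift 3: eliminating its day and shift leaves {β, α, η, δ}.
Day 5, shift 4: eliminating its day and shift leaves {ε, η, δ}.
Day 5, shift 6: eliminating its day and shift leaves {β, ε, α}.
Day 5, shift 7: eliminating its day and shift leaves {ε, α}.
Day 6, shift 2: eliminating its day and shift leaves {β, δ}.
Day 6, shift 3: eliminating its day and shift leaves {β, α, δ}.
Day 6, shift 4: eliminating its day and shift leaves {δ, ζ}.
Day 6, shift 6: eliminating its day and shift leaves {β, α, γ, ζ}.
Day 6, shift 7: eliminating its day and shift leaves {α, γ, ζ}.
Day 7, shift 5: eliminating its day and shift leaves {δ}.
Day 7, shift 6: eliminating its day and shift leaves {ζ}.
Enumerating the assignments across these blanks that avoid any day or shift repeat gives 7 completions.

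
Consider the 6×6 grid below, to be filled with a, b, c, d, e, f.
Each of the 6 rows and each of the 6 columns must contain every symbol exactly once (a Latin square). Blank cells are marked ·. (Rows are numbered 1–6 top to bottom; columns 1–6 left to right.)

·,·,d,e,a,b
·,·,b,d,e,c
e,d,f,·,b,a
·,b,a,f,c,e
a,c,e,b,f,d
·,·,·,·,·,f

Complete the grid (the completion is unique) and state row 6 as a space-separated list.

Row 6, column 3: row 6 has {f} and column 3 has {a, b, d, e, f}, leaving only c.
Row 6, column 4: row 6 has {c, f} and column 4 has {b, d, e, f}, leaving only a.
Row 6, column 2: row 6 has {a, c, f} and column 2 has {b, c, d}, leaving only e.
Row 6, column 5: row 6 has {a, c, e, f} and column 5 has {a, b, c, e, f}, leaving only d.
Row 6, column 1: row 6 has {a, c, d, e, f} and column 1 has {a, e}, leaving only b.
So row 6 reads: b e c a d f.

b e c a d f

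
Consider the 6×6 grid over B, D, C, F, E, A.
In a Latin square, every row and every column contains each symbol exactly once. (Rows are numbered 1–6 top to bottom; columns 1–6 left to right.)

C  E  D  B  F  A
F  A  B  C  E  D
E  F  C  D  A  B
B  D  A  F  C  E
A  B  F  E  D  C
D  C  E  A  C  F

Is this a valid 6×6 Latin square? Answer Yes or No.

No

Column 5 contains C twice (at rows 4 and 6), so it is not a permutation.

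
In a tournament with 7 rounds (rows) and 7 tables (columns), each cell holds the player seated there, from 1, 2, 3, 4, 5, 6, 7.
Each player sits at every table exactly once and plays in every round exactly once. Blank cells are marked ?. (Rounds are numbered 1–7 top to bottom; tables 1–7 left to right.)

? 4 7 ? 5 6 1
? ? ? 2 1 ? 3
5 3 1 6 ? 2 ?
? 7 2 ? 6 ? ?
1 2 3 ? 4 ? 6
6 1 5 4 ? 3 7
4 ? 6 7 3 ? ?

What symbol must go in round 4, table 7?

Round 1, table 4: round 1 has {1, 4, 5, 6, 7} and table 4 has {2, 4, 6, 7}, leaving only 3.
Round 1, table 1: round 1 has {1, 3, 4, 5, 6, 7} and table 1 has {1, 4, 5, 6}, leaving only 2.
Round 2, table 1: round 2 has {1, 2, 3} and table 1 has {1, 2, 4, 5, 6}, leaving only 7.
Round 2, table 3: round 2 has {1, 2, 3, 7} and table 3 has {1, 2, 3, 5, 6, 7}, leaving only 4.
Round 2, table 6: round 2 has {1, 2, 3, 4, 7} and table 6 has {2, 3, 6}, leaving only 5.
Round 2, table 2: round 2 has {1, 2, 3, 4, 5, 7} and table 2 has {1, 2, 3, 4, 7}, leaving only 6.
Round 3, table 5: round 3 has {1, 2, 3, 5, 6} and table 5 has {1, 3, 4, 5, 6}, leaving only 7.
Round 3, table 7: round 3 has {1, 2, 3, 5, 6, 7} and table 7 has {1, 3, 6, 7}, leaving only 4.
Round 4 already has {2, 6, 7} and table 7 already has {1, 3, 4, 6, 7}, so round 4, table 7 must be 5.

5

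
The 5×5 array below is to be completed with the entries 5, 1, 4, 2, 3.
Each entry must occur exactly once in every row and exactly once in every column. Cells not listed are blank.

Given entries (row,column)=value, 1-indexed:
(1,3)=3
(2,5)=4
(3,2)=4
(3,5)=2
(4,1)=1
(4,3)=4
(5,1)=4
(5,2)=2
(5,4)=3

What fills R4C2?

5

Row 4, column 2 is narrowed to {5, 3}.
If it were 3, then row 5, column 5 would be left with no valid symbol.
So row 4, column 2 must be 5.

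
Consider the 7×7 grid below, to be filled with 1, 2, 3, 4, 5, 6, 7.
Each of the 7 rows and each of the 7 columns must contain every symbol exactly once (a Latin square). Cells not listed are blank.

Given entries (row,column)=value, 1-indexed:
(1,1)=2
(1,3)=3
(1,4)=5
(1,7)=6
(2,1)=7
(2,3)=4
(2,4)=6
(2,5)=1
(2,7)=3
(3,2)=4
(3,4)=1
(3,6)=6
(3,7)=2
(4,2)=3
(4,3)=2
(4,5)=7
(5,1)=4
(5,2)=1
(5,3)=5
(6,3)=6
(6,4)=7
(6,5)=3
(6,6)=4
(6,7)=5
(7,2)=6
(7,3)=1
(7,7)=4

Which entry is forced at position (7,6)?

7

Row 1, column 2: row 1 has {2, 3, 5, 6} and column 2 has {1, 3, 4, 6}, leaving only 7.
Row 1, column 5: row 1 has {2, 3, 5, 6, 7} and column 5 has {1, 3, 7}, leaving only 4.
Row 1, column 6: row 1 has {2, 3, 4, 5, 6, 7} and column 6 has {4, 6}, leaving only 1.
Row 3, column 3: row 3 has {1, 2, 4, 6} and column 3 has {1, 2, 3, 4, 5, 6}, leaving only 7.
Row 3, column 5: row 3 has {1, 2, 4, 6, 7} and column 5 has {1, 3, 4, 7}, leaving only 5.
Row 3, column 1: row 3 has {1, 2, 4, 5, 6, 7} and column 1 has {2, 4, 7}, leaving only 3.
Row 4, column 4: row 4 has {2, 3, 7} and column 4 has {1, 5, 6, 7}, leaving only 4.
Row 4, column 6: row 4 has {2, 3, 4, 7} and column 6 has {1, 4, 6}, leaving only 5.
Row 2, column 6: row 2 has {1, 3, 4, 6, 7} and column 6 has {1, 4, 5, 6}, leaving only 2.
Row 2, column 2: row 2 has {1, 2, 3, 4, 6, 7} and column 2 has {1, 3, 4, 6, 7}, leaving only 5.
Row 4, column 7: row 4 has {2, 3, 4, 5, 7} and column 7 has {2, 3, 4, 5, 6}, leaving only 1.
Row 4, column 1: row 4 has {1, 2, 3, 4, 5, 7} and column 1 has {2, 3, 4, 7}, leaving only 6.
Row 5, column 7: row 5 has {1, 4, 5} and column 7 has {1, 2, 3, 4, 5, 6}, leaving only 7.
Row 5, column 6: row 5 has {1, 4, 5, 7} and column 6 has {1, 2, 4, 5, 6}, leaving only 3.
Row 7 already has {1, 4, 6} and column 6 already has {1, 2, 3, 4, 5, 6}, so row 7, column 6 must be 7.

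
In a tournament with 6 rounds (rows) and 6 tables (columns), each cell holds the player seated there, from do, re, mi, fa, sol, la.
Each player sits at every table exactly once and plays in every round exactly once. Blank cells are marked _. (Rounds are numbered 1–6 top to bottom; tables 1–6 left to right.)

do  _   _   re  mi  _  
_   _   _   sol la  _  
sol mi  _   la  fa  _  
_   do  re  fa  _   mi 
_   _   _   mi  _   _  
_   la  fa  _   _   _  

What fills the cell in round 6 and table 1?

Round 3, table 3: round 3 has {mi, fa, sol, la} and table 3 has {re, fa}, leaving only do.
Round 2, table 3: round 2 has {sol, la} and table 3 has {do, re, fa}, leaving only mi.
Round 3, table 6: round 3 has {do, mi, fa, sol, la} and table 6 has {mi}, leaving only re.
Round 4, table 1: round 4 has {do, re, mi, fa} and table 1 has {do, sol}, leaving only la.
Round 4, table 5: round 4 has {do, re, mi, fa, la} and table 5 has {mi, fa, la}, leaving only sol.
Round 6, table 4: round 6 has {fa, la} and table 4 has {re, mi, fa, sol, la}, leaving only do.
Round 6, table 5: round 6 has {do, fa, la} and table 5 has {mi, fa, sol, la}, leaving only re.
Round 6 already has {do, re, fa, la} and table 1 already has {do, sol, la}, so round 6, table 1 must be mi.

mi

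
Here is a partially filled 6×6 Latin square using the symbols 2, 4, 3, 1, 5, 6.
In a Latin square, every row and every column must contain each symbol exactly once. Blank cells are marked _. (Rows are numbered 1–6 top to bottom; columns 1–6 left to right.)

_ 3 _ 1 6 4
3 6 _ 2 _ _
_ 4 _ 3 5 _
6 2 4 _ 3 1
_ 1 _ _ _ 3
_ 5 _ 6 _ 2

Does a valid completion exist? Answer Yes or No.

No row or column among the givens repeats a symbol, and propagating forced cells runs into no contradiction.
One valid completion exists (for instance, 2 3 5 1 6 4 / 3 6 1 2 4 5 / 1 4 2 3 5 6 / 6 2 4 5 3 1 / 5 1 6 4 2 3 / 4 5 3 6 1 2).

Yes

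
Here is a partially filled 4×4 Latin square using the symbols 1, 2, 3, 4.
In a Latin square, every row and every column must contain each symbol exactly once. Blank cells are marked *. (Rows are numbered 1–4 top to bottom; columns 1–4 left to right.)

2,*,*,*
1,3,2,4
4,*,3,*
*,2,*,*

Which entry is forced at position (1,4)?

3

Row 3, column 2: row 3 has {3, 4} and column 2 has {2, 3}, leaving only 1.
Row 1, column 2: row 1 has {2} and column 2 has {1, 2, 3}, leaving only 4.
Row 1, column 3: row 1 has {2, 4} and column 3 has {2, 3}, leaving only 1.
Row 1 already has {1, 2, 4} and column 4 already has {4}, so row 1, column 4 must be 3.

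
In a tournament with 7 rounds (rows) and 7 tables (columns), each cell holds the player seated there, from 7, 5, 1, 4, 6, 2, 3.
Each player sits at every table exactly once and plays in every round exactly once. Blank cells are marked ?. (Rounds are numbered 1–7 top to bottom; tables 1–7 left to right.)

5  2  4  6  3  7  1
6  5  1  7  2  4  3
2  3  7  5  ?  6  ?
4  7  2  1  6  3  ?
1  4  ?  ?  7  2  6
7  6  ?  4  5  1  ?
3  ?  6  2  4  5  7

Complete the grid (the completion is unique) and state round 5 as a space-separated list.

Round 5, table 4: round 5 has {7, 1, 4, 6, 2} and table 4 has {7, 5, 1, 4, 6, 2}, leaving only 3.
Round 5, table 3: round 5 has {7, 1, 4, 6, 2, 3} and table 3 has {7, 1, 4, 6, 2}, leaving only 5.
So round 5 reads: 1 4 5 3 7 2 6.

1 4 5 3 7 2 6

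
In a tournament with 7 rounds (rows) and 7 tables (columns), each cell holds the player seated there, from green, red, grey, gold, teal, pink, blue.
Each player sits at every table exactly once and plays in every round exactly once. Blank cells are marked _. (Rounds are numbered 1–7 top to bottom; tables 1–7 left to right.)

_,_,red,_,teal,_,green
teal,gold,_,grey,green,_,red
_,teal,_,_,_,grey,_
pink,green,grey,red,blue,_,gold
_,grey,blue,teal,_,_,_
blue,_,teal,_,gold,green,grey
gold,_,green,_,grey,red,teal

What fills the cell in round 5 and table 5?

Round 1, table 1: round 1 has {green, red, teal} and table 1 has {gold, teal, pink, blue}, leaving only grey.
Round 2, table 3: round 2 has {green, red, grey, gold, teal} and table 3 has {green, red, grey, teal, blue}, leaving only pink.
Round 2, table 6: round 2 has {green, red, grey, gold, teal, pink} and table 6 has {green, red, grey}, leaving only blue.
Round 3, table 3: round 3 has {grey, teal} and table 3 has {green, red, grey, teal, pink, blue}, leaving only gold.
Round 4, table 6: round 4 has {green, red, grey, gold, pink, blue} and table 6 has {green, red, grey, blue}, leaving only teal.
Round 5, table 7: round 5 has {grey, teal, blue} and table 7 has {green, red, grey, gold, teal}, leaving only pink.
Round 5 already has {grey, teal, pink, blue} and table 5 already has {green, grey, gold, teal, blue}, so round 5, table 5 must be red.

red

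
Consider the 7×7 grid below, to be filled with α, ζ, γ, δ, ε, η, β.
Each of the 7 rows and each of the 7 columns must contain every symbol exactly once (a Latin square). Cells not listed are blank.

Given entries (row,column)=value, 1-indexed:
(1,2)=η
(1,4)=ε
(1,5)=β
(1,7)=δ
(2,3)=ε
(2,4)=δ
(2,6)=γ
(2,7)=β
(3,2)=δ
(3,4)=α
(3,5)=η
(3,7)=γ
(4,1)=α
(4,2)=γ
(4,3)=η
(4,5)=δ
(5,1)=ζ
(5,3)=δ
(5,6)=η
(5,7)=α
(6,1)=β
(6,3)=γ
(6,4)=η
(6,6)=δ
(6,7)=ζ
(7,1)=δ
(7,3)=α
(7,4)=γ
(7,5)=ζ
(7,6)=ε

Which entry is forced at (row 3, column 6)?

Row 1, column 1: row 1 has {δ, ε, η, β} and column 1 has {α, ζ, δ, β}, leaving only γ.
Row 1, column 3: row 1 has {γ, δ, ε, η, β} and column 3 has {α, γ, δ, ε, η}, leaving only ζ.
Row 1, column 6: row 1 has {ζ, γ, δ, ε, η, β} and column 6 has {γ, δ, ε, η}, leaving only α.
Row 2, column 1: row 2 has {γ, δ, ε, β} and column 1 has {α, ζ, γ, δ, β}, leaving only η.
Row 2, column 5: row 2 has {γ, δ, ε, η, β} and column 5 has {ζ, δ, η, β}, leaving only α.
Row 2, column 2: row 2 has {α, γ, δ, ε, η, β} and column 2 has {γ, δ, η}, leaving only ζ.
Row 3, column 1: row 3 has {α, γ, δ, η} and column 1 has {α, ζ, γ, δ, η, β}, leaving only ε.
Row 3, column 3: row 3 has {α, γ, δ, ε, η} and column 3 has {α, ζ, γ, δ, ε, η}, leaving only β.
Row 3 already has {α, γ, δ, ε, η, β} and column 6 already has {α, γ, δ, ε, η}, so row 3, column 6 must be ζ.

ζ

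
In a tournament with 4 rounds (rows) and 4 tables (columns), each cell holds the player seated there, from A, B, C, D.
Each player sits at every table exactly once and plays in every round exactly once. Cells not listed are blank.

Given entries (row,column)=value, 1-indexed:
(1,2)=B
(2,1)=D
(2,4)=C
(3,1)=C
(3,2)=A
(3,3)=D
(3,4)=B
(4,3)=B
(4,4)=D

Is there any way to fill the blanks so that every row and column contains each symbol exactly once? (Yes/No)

No

Round 2, table 2: round 2 together with table 2 already contain {A, B, C, D} — every symbol — so nothing can go there. The grid has no valid completion.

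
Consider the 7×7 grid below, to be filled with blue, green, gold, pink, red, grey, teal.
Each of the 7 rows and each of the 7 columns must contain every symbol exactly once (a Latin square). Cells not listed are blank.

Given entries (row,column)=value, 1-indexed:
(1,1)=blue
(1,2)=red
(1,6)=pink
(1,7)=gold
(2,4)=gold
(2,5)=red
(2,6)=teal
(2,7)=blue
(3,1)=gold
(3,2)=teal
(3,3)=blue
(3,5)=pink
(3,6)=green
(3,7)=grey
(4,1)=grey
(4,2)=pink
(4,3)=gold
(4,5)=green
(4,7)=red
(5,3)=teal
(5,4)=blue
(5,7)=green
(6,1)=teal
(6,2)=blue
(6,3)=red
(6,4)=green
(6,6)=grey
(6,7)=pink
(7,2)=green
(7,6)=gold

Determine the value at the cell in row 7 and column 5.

blue

Row 2, column 2: row 2 has {blue, gold, red, teal} and column 2 has {blue, green, pink, red, teal}, leaving only grey.
Row 3, column 4: row 3 has {blue, green, gold, pink, grey, teal} and column 4 has {blue, green, gold}, leaving only red.
Row 4, column 4: row 4 has {green, gold, pink, red, grey} and column 4 has {blue, green, gold, red}, leaving only teal.
Row 1, column 4: row 1 has {blue, gold, pink, red} and column 4 has {blue, green, gold, red, teal}, leaving only grey.
Row 1, column 3: row 1 has {blue, gold, pink, red, grey} and column 3 has {blue, gold, red, teal}, leaving only green.
Row 1, column 5: row 1 has {blue, green, gold, pink, red, grey} and column 5 has {green, pink, red}, leaving only teal.
Row 2, column 3: row 2 has {blue, gold, red, grey, teal} and column 3 has {blue, green, gold, red, teal}, leaving only pink.
Row 2, column 1: row 2 has {blue, gold, pink, red, grey, teal} and column 1 has {blue, gold, grey, teal}, leaving only green.
Row 4, column 6: row 4 has {green, gold, pink, red, grey, teal} and column 6 has {green, gold, pink, grey, teal}, leaving only blue.
Row 5, column 2: row 5 has {blue, green, teal} and column 2 has {blue, green, pink, red, grey, teal}, leaving only gold.
Row 5, column 5: row 5 has {blue, green, gold, teal} and column 5 has {green, pink, red, teal}, leaving only grey.
Row 7 already has {green, gold} and column 5 already has {green, pink, red, grey, teal}, so row 7, column 5 must be blue.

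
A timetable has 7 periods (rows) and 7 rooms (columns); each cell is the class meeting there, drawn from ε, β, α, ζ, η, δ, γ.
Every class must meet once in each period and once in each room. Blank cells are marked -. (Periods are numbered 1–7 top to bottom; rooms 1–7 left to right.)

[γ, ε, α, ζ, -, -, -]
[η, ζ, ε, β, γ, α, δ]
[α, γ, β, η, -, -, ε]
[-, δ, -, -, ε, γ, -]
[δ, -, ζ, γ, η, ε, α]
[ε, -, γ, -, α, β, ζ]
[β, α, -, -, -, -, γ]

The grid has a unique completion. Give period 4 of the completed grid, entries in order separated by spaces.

Period 4, room 1: period 4 has {ε, δ, γ} and room 1 has {ε, β, α, η, δ, γ}, leaving only ζ.
Period 4, room 3: period 4 has {ε, ζ, δ, γ} and room 3 has {ε, β, α, ζ, γ}, leaving only η.
Period 4, room 4: period 4 has {ε, ζ, η, δ, γ} and room 4 has {β, ζ, η, γ}, leaving only α.
Period 4, room 7: period 4 has {ε, α, ζ, η, δ, γ} and room 7 has {ε, α, ζ, δ, γ}, leaving only β.
So period 4 reads: ζ δ η α ε γ β.

ζ δ η α ε γ β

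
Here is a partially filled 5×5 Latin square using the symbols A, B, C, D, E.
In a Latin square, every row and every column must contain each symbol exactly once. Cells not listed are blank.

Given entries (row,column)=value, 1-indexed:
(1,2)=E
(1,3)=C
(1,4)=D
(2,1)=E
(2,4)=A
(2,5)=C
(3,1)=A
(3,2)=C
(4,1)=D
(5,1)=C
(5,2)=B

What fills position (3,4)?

Row 1, column 1: row 1 has {C, D, E} and column 1 has {A, C, D, E}, leaving only B.
Row 1, column 5: row 1 has {B, C, D, E} and column 5 has {C}, leaving only A.
Row 2, column 2: row 2 has {A, C, E} and column 2 has {B, C, E}, leaving only D.
Row 2, column 3: row 2 has {A, C, D, E} and column 3 has {C}, leaving only B.
Row 4, column 2: row 4 has {D} and column 2 has {B, C, D, E}, leaving only A.
Row 4, column 3: row 4 has {A, D} and column 3 has {B, C}, leaving only E.
Row 3, column 3: row 3 has {A, C} and column 3 has {B, C, E}, leaving only D.
Row 4, column 5: row 4 has {A, D, E} and column 5 has {A, C}, leaving only B.
Row 3, column 5: row 3 has {A, C, D} and column 5 has {A, B, C}, leaving only E.
Row 3 already has {A, C, D, E} and column 4 already has {A, D}, so row 3, column 4 must be B.

B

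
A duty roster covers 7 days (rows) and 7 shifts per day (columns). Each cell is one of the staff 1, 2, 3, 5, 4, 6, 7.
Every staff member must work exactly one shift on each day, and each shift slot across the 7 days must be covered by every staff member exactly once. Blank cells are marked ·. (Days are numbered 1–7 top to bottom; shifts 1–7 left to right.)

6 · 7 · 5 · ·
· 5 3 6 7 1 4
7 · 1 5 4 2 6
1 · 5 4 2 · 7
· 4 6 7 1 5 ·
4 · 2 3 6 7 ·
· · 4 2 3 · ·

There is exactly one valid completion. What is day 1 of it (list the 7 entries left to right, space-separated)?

Day 1, shift 4: day 1 has {5, 6, 7} and shift 4 has {2, 3, 5, 4, 6, 7}, leaving only 1.
Day 2, shift 1: day 2 has {1, 3, 5, 4, 6, 7} and shift 1 has {1, 4, 6, 7}, leaving only 2.
Day 3, shift 2: day 3 has {1, 2, 5, 4, 6, 7} and shift 2 has {5, 4}, leaving only 3.
Day 1, shift 2: day 1 has {1, 5, 6, 7} and shift 2 has {3, 5, 4}, leaving only 2.
Day 1, shift 7: day 1 has {1, 2, 5, 6, 7} and shift 7 has {4, 6, 7}, leaving only 3.
Day 1, shift 6: day 1 has {1, 2, 3, 5, 6, 7} and shift 6 has {1, 2, 5, 7}, leaving only 4.
So day 1 reads: 6 2 7 1 5 4 3.

6 2 7 1 5 4 3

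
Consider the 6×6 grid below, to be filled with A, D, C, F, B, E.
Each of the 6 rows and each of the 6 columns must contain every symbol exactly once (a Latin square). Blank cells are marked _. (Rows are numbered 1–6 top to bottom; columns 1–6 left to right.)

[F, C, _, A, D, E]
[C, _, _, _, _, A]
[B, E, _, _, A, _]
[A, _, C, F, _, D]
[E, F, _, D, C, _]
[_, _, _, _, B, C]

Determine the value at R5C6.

B

Row 5 already has {D, C, F, E} and column 6 already has {A, D, C, E}, so row 5, column 6 must be B.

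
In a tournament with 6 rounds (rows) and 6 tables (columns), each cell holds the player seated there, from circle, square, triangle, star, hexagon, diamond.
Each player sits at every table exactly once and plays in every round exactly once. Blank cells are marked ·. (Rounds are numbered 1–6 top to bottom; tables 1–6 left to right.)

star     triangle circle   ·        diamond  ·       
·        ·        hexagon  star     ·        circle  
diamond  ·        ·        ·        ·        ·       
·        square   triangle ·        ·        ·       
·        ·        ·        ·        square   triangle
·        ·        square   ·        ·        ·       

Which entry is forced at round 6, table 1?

Round 2, table 2: round 2 has {circle, star, hexagon} and table 2 has {square, triangle}, leaving only diamond.
Round 2, table 5: round 2 has {circle, star, hexagon, diamond} and table 5 has {square, diamond}, leaving only triangle.
Round 2, table 1: round 2 has {circle, triangle, star, hexagon, diamond} and table 1 has {star, diamond}, leaving only square.
Round 3, table 3: round 3 has {diamond} and table 3 has {circle, square, triangle, hexagon}, leaving only star.
Round 5, table 3: round 5 has {square, triangle} and table 3 has {circle, square, triangle, star, hexagon}, leaving only diamond.
Round 6, table 1 is narrowed to {circle, triangle, hexagon}.
If it were circle, then round 5, table 1 would be left with no valid symbol.
If it were hexagon, then round 5, table 1 would be left with no valid symbol.
So round 6, table 1 must be triangle.

triangle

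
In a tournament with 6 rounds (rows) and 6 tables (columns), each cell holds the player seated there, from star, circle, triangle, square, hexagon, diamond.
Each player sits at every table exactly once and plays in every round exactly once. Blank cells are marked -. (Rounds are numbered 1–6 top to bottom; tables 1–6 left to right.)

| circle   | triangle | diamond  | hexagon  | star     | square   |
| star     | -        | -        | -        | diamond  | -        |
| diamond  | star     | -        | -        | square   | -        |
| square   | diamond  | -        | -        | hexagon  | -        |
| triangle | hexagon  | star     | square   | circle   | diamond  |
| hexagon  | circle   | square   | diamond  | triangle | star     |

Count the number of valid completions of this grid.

Round 2, table 2: eliminating its round and table leaves {square}.
Round 2, table 3: eliminating its round and table leaves {circle, triangle, hexagon}.
Round 2, table 4: eliminating its round and table leaves {circle, triangle}.
Round 2, table 6: eliminating its round and table leaves {circle, triangle, hexagon}.
Round 3, table 3: eliminating its round and table leaves {circle, triangle, hexagon}.
Round 3, table 4: eliminating its round and table leaves {circle, triangle}.
Round 3, table 6: eliminating its round and table leaves {circle, triangle, hexagon}.
Round 4, table 3: eliminating its round and table leaves {circle, triangle}.
Round 4, table 4: eliminating its round and table leaves {star, circle, triangle}.
Round 4, table 6: eliminating its round and table leaves {circle, triangle}.
Enumerating the assignments across these blanks that avoid any round or table repeat gives 4 completions.

4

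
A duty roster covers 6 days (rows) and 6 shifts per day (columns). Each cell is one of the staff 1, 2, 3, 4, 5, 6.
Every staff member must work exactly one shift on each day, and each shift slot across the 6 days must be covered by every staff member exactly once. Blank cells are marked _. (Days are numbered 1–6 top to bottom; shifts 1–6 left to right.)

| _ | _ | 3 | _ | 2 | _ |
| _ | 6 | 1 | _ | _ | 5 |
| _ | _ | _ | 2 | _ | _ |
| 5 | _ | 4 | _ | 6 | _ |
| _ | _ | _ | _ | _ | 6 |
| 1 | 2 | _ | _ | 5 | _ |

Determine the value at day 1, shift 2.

5

Day 6, shift 3: day 6 has {1, 2, 5} and shift 3 has {1, 3, 4}, leaving only 6.
Day 3, shift 3: day 3 has {2} and shift 3 has {1, 3, 4, 6}, leaving only 5.
Day 5, shift 3: day 5 has {6} and shift 3 has {1, 3, 4, 5, 6}, leaving only 2.
Day 1, shift 2 is narrowed to {1, 4, 5}.
If it were 1, then day 3, shift 6 would be left with no valid symbol.
If it were 4, propagating the remaining blanks reaches a contradiction.
So day 1, shift 2 must be 5.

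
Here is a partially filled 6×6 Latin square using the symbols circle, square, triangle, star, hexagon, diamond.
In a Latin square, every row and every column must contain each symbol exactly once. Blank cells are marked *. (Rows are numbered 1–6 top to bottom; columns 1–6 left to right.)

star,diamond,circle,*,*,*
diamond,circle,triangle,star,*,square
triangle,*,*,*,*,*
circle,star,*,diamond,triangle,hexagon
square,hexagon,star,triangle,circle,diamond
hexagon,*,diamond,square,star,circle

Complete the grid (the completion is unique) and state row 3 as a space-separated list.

triangle square hexagon circle diamond star

Row 3, column 2: row 3 has {triangle} and column 2 has {circle, star, hexagon, diamond}, leaving only square.
Row 3, column 3: row 3 has {square, triangle} and column 3 has {circle, triangle, star, diamond}, leaving only hexagon.
Row 3, column 4: row 3 has {square, triangle, hexagon} and column 4 has {square, triangle, star, diamond}, leaving only circle.
Row 3, column 5: row 3 has {circle, square, triangle, hexagon} and column 5 has {circle, triangle, star}, leaving only diamond.
Row 3, column 6: row 3 has {circle, square, triangle, hexagon, diamond} and column 6 has {circle, square, hexagon, diamond}, leaving only star.
So row 3 reads: triangle square hexagon circle diamond star.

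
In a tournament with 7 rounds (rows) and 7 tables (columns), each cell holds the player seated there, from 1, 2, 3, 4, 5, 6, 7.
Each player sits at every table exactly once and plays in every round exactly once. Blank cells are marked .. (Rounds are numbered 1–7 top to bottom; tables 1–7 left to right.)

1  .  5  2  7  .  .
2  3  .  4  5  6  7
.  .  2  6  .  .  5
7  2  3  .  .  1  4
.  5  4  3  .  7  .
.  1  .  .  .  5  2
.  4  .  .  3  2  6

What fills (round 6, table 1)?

Round 1, table 2: round 1 has {1, 2, 5, 7} and table 2 has {1, 2, 3, 4, 5}, leaving only 6.
Round 1, table 7: round 1 has {1, 2, 5, 6, 7} and table 7 has {2, 4, 5, 6, 7}, leaving only 3.
Round 1, table 6: round 1 has {1, 2, 3, 5, 6, 7} and table 6 has {1, 2, 5, 6, 7}, leaving only 4.
Round 2, table 3: round 2 has {2, 3, 4, 5, 6, 7} and table 3 has {2, 3, 4, 5}, leaving only 1.
Round 3, table 2: round 3 has {2, 5, 6} and table 2 has {1, 2, 3, 4, 5, 6}, leaving only 7.
Round 3, table 6: round 3 has {2, 5, 6, 7} and table 6 has {1, 2, 4, 5, 6, 7}, leaving only 3.
Round 3, table 1: round 3 has {2, 3, 5, 6, 7} and table 1 has {1, 2, 7}, leaving only 4.
Round 3, table 5: round 3 has {2, 3, 4, 5, 6, 7} and table 5 has {3, 5, 7}, leaving only 1.
Round 4, table 4: round 4 has {1, 2, 3, 4, 7} and table 4 has {2, 3, 4, 6}, leaving only 5.
Round 4, table 5: round 4 has {1, 2, 3, 4, 5, 7} and table 5 has {1, 3, 5, 7}, leaving only 6.
Round 5, table 1: round 5 has {3, 4, 5, 7} and table 1 has {1, 2, 4, 7}, leaving only 6.
Round 6 already has {1, 2, 5} and table 1 already has {1, 2, 4, 6, 7}, so round 6, table 1 must be 3.

3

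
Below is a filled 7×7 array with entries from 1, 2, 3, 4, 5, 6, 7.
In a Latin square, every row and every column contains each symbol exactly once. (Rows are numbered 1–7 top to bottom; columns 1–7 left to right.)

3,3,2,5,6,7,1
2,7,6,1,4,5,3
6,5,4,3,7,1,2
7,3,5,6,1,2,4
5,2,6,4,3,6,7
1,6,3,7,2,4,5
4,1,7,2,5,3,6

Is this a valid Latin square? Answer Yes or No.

Row 5 contains 6 twice (at columns 3 and 6); row 1 is also not a permutation.

No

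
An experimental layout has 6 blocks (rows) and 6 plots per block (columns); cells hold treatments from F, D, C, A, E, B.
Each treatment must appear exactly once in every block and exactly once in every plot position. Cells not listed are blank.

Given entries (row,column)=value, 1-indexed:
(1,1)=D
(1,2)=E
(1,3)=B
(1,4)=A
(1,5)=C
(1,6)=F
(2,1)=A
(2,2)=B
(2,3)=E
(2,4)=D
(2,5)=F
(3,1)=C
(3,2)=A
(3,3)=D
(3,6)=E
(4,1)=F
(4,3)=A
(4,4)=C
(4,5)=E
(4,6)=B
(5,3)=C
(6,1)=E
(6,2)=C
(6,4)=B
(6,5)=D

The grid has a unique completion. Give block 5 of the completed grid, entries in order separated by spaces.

B F C E A D

Block 5, plot 1: block 5 has {C} and plot 1 has {F, D, C, A, E}, leaving only B.
Block 5, plot 5: block 5 has {C, B} and plot 5 has {F, D, C, E}, leaving only A.
Block 5, plot 6: block 5 has {C, A, B} and plot 6 has {F, E, B}, leaving only D.
Block 5, plot 2: block 5 has {D, C, A, B} and plot 2 has {C, A, E, B}, leaving only F.
Block 5, plot 4: block 5 has {F, D, C, A, B} and plot 4 has {D, C, A, B}, leaving only E.
So block 5 reads: B F C E A D.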